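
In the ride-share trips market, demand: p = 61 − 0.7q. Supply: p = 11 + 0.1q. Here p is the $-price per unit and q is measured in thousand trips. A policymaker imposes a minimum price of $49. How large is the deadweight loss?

$822.91 thousand

Competitive equilibrium: 61 − 0.7q = 11 + 0.1q → q* = 62.5, p* = 17.25.
At the floor p = 49, quantity demanded = (61 − 49)/0.7 = 17.1429.
Sellers' marginal cost at q' = 17.1429: 11 + 0.1·17.1429 = 12.7143.
Δq = 62.5 − 17.1429 = 45.3571; wedge = 49 − 12.7143 = 36.2857.
The triangle = ½ × 45.3571 × 36.2857 = $822.91 thousand.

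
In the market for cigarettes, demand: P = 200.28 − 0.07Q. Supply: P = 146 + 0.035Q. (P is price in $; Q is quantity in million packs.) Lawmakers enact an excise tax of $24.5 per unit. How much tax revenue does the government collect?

$6948.67 million

Competitive equilibrium: 200.28 − 0.07Q = 146 + 0.035Q → Q* = 516.9524, P* = 164.0933.
With the tax, the buyer price exceeds the seller price by 24.5: (200.28 − 0.07Q) − (146 + 0.035Q) = 24.5 → Q' = 283.619.
Tax revenue = 24.5 × 283.619 = $6948.67 million.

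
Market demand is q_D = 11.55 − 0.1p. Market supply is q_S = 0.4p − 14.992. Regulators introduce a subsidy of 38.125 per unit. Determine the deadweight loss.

58.14

In inverse form: demand p = 115.5 − 10q, supply p = 37.48 + 2.5q.
Competitive equilibrium: 115.5 − 10q = 37.48 + 2.5q → q* = 6.2416, p* = 53.084.
The subsidy lowers effective supply by 38.125: p = 2.5q − 0.645.
New quantity: 115.5 − 10q = 2.5q − 0.645 → q' = 9.2916.
Overproduction Δq = 9.2916 − 6.2416 = 3.05; wedge = subsidy = 38.125.
DWL = ½ × 3.05 × 38.125 = 58.14.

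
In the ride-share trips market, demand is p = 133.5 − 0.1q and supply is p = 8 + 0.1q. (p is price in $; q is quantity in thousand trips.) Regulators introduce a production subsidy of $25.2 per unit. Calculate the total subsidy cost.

$18988.20 thousand

Competitive equilibrium: 133.5 − 0.1q = 8 + 0.1q → q* = 627.5, p* = 70.75.
The subsidy lowers effective supply by 25.2: p = 0.1q − 17.2.
New quantity: 133.5 − 0.1q = 0.1q − 17.2 → q' = 753.5.
Total subsidy cost = 25.2 × 753.5 = $18988.20 thousand.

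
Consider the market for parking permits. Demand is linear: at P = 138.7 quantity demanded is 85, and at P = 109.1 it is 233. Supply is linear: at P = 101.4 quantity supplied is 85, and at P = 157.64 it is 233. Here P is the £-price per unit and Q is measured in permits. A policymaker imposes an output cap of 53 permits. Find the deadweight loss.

Demand slope = (109.1 − 138.7)/(233 − 85) = −0.2, so P = 155.7 − 0.2Q.
Supply slope = (157.64 − 101.4)/(233 − 85) = 0.38, so P = 69.1 + 0.38Q.
Competitive equilibrium: 155.7 − 0.2Q = 69.1 + 0.38Q → Q* = 149.3103, P* = 125.8379.
At Q = 53: demand price = 155.7 − 0.2·53 = 145.1; supply price = 69.1 + 0.38·53 = 89.24.
ΔQ = 149.3103 − 53 = 96.3103; wedge = 145.1 − 89.24 = 55.86.
Welfare loss = ½ × 96.3103 × 55.86 = £2689.95.

£2689.95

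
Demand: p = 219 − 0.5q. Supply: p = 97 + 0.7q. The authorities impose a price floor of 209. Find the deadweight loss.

4001.67

Competitive equilibrium: 219 − 0.5q = 97 + 0.7q → q* = 101.6667, p* = 168.1667.
At the floor p = 209, quantity demanded = (219 − 209)/0.5 = 20.
Sellers' marginal cost at q' = 20: 97 + 0.7·20 = 111.
Δq = 101.6667 − 20 = 81.6667; wedge = 209 − 111 = 98.
Deadweight loss = ½ × 81.6667 × 98 = 4001.67.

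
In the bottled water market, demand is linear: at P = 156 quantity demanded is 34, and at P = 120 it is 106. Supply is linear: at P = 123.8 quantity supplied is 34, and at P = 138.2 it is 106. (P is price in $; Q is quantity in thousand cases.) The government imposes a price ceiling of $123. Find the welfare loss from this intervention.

Demand slope = (120 − 156)/(106 − 34) = −0.5, so P = 173 − 0.5Q.
Supply slope = (138.2 − 123.8)/(106 − 34) = 0.2, so P = 117 + 0.2Q.
Competitive equilibrium: 173 − 0.5Q = 117 + 0.2Q → Q* = 80, P* = 133.
At the ceiling P = 123, quantity supplied = (123 − 117)/0.2 = 30.
Willingness to pay at Q' = 30: 173 − 0.5·30 = 158.
ΔQ = 80 − 30 = 50; wedge = 158 − 123 = 35.
Deadweight loss = ½ × 50 × 35 = $875 thousand.

$875 thousand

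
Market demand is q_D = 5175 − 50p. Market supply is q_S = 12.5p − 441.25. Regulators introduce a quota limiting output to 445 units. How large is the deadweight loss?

In inverse form: demand p = 103.5 − 0.02q, supply p = 35.3 + 0.08q.
Competitive equilibrium: 103.5 − 0.02q = 35.3 + 0.08q → q* = 682, p* = 89.86.
At q = 445: demand price = 103.5 − 0.02·445 = 94.6; supply price = 35.3 + 0.08·445 = 70.9.
Δq = 682 − 445 = 237; wedge = 94.6 − 70.9 = 23.7.
DWL = ½ × 237 × 23.7 = 2808.45.

2808.45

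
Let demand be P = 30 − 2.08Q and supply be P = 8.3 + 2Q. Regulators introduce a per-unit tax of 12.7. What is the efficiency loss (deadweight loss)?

Competitive equilibrium: 30 − 2.08Q = 8.3 + 2Q → Q* = 5.3186, P* = 18.9373.
With the tax, the buyer price exceeds the seller price by 12.7: (30 − 2.08Q) − (8.3 + 2Q) = 12.7 → Q' = 2.2059.
ΔQ = 5.3186 − 2.2059 = 3.1127; the wedge equals the tax, 12.7.
Deadweight loss = ½ × 3.1127 × 12.7 = 19.77.

19.77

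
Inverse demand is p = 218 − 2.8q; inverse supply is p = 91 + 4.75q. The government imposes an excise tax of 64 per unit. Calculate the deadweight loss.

Competitive equilibrium: 218 − 2.8q = 91 + 4.75q → q* = 16.8212, p* = 170.9007.
With the tax, the buyer price exceeds the seller price by 64: (218 − 2.8q) − (91 + 4.75q) = 64 → q' = 8.3444.
Δq = 16.8212 − 8.3444 = 8.4768; the wedge equals the tax, 64.
DWL = ½ × 8.4768 × 64 = 271.26.

271.26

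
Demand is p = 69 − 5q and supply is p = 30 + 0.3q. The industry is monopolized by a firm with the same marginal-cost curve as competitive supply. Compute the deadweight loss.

33.81

Competitive equilibrium: 69 − 5q = 30 + 0.3q → q* = 7.3585, p* = 32.2075.
Marginal revenue: MR = 69 − 10q. Set MR = MC: 69 − 10q = 30 + 0.3q → q_m = 3.7864.
Price p_m = 69 − 5·3.7864 = 50.068; MC(q_m) = 30 + 0.3·3.7864 = 31.1359.
Competitive q* = 7.3585, so Δq = 3.5721; wedge = 50.068 − 31.1359 = 18.9321.
The triangle = ½ × 3.5721 × 18.9321 = 33.81.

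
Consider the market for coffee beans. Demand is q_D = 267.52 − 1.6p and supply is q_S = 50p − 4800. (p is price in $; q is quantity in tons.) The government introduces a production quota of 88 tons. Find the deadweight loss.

$161.64

In inverse form: demand p = 167.2 − 0.625q, supply p = 96 + 0.02q.
Competitive equilibrium: 167.2 − 0.625q = 96 + 0.02q → q* = 110.3876, p* = 98.2078.
At q = 88: demand price = 167.2 − 0.625·88 = 112.2; supply price = 96 + 0.02·88 = 97.76.
Δq = 110.3876 − 88 = 22.3876; wedge = 112.2 − 97.76 = 14.44.
DWL = ½ × 22.3876 × 14.44 = $161.64.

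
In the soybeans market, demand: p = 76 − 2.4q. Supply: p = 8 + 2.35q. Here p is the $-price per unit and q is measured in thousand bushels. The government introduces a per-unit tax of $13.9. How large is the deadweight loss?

Competitive equilibrium: 76 − 2.4q = 8 + 2.35q → q* = 14.3158, p* = 41.6421.
With the tax, the buyer price exceeds the seller price by 13.9: (76 − 2.4q) − (8 + 2.35q) = 13.9 → q' = 11.3895.
Δq = 14.3158 − 11.3895 = 2.9263; the wedge equals the tax, 13.9.
Deadweight loss = ½ × 2.9263 × 13.9 = $20.34 thousand.

$20.34 thousand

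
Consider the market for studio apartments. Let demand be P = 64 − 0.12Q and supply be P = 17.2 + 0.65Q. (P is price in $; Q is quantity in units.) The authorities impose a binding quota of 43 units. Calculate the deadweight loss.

Competitive equilibrium: 64 − 0.12Q = 17.2 + 0.65Q → Q* = 60.7792, P* = 56.7065.
At Q = 43: demand price = 64 − 0.12·43 = 58.84; supply price = 17.2 + 0.65·43 = 45.15.
ΔQ = 60.7792 − 43 = 17.7792; wedge = 58.84 − 45.15 = 13.69.
The triangle = ½ × 17.7792 × 13.69 = $121.70.

$121.70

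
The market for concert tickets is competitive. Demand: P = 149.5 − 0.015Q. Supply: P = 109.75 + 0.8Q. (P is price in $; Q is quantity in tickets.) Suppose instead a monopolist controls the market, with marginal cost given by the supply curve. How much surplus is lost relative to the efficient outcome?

Competitive equilibrium: 149.5 − 0.015Q = 109.75 + 0.8Q → Q* = 48.773, P* = 148.7684.
Marginal revenue: MR = 149.5 − 0.03Q. Set MR = MC: 149.5 − 0.03Q = 109.75 + 0.8Q → Q_m = 47.8916.
Price P_m = 149.5 − 0.015·47.8916 = 148.7816; MC(Q_m) = 109.75 + 0.8·47.8916 = 148.0633.
Competitive Q* = 48.773, so ΔQ = 0.8814; wedge = 148.7816 − 148.0633 = 0.7183.
DWL = ½ × 0.8814 × 0.7183 = $0.32.

$0.32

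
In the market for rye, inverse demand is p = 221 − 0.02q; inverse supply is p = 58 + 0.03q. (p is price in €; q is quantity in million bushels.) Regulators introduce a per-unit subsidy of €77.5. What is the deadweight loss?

Competitive equilibrium: 221 − 0.02q = 58 + 0.03q → q* = 3260, p* = 155.8.
The subsidy lowers effective supply by 77.5: p = 0.03q − 19.5.
New quantity: 221 − 0.02q = 0.03q − 19.5 → q' = 4810.
Overproduction Δq = 4810 − 3260 = 1550; wedge = subsidy = 77.5.
Welfare loss = ½ × 1550 × 77.5 = €60062.50 million.

€60062.50 million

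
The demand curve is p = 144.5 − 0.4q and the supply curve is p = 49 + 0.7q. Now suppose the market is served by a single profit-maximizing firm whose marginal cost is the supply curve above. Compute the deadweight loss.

Competitive equilibrium: 144.5 − 0.4q = 49 + 0.7q → q* = 86.81818, p* = 109.77273.
Marginal revenue: MR = 144.5 − 0.8q. Set MR = MC: 144.5 − 0.8q = 49 + 0.7q → q_m = 63.66667.
Price p_m = 144.5 − 0.4·63.66667 = 119.03333; MC(q_m) = 49 + 0.7·63.66667 = 93.56667.
Competitive q* = 86.81818, so Δq = 23.15151; wedge = 119.03333 − 93.56667 = 25.46666.
DWL = ½ × 23.15151 × 25.46666 = 294.80.

294.80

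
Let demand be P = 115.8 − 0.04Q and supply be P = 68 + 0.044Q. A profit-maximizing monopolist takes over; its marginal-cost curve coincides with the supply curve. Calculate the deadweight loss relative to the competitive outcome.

1415.22

Competitive equilibrium: 115.8 − 0.04Q = 68 + 0.044Q → Q* = 569.04762, P* = 93.0381.
Marginal revenue: MR = 115.8 − 0.08Q. Set MR = MC: 115.8 − 0.08Q = 68 + 0.044Q → Q_m = 385.48387.
Price P_m = 115.8 − 0.04·385.48387 = 100.38065; MC(Q_m) = 68 + 0.044·385.48387 = 84.96129.
Competitive Q* = 569.04762, so ΔQ = 183.56375; wedge = 100.38065 − 84.96129 = 15.41936.
Deadweight loss = ½ × 183.56375 × 15.41936 = 1415.22.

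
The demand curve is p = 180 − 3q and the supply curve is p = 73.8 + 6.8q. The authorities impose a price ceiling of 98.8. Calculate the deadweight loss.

251.22

Competitive equilibrium: 180 − 3q = 73.8 + 6.8q → q* = 10.8367, p* = 147.4898.
At the ceiling p = 98.8, quantity supplied = (98.8 − 73.8)/6.8 = 3.6765.
Willingness to pay at q' = 3.6765: 180 − 3·3.6765 = 168.9705.
Δq = 10.8367 − 3.6765 = 7.1602; wedge = 168.9705 − 98.8 = 70.1705.
Deadweight loss = ½ × 7.1602 × 70.1705 = 251.22.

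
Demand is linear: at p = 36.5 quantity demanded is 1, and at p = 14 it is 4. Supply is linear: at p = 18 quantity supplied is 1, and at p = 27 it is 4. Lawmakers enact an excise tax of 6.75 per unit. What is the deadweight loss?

2.17

Demand slope = (14 − 36.5)/(4 − 1) = −7.5, so p = 44 − 7.5q.
Supply slope = (27 − 18)/(4 − 1) = 3, so p = 15 + 3q.
Competitive equilibrium: 44 − 7.5q = 15 + 3q → q* = 2.7619, p* = 23.2857.
With the tax, the buyer price exceeds the seller price by 6.75: (44 − 7.5q) − (15 + 3q) = 6.75 → q' = 2.119.
Δq = 2.7619 − 2.119 = 0.6429; the wedge equals the tax, 6.75.
Deadweight loss = ½ × 0.6429 × 6.75 = 2.17.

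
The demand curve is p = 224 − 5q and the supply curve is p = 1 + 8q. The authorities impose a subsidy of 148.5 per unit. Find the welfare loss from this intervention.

Competitive equilibrium: 224 − 5q = 1 + 8q → q* = 17.15385, p* = 138.23077.
The subsidy lowers effective supply by 148.5: p = 8q − 147.5.
New quantity: 224 − 5q = 8q − 147.5 → q' = 28.57692.
Overproduction Δq = 28.57692 − 17.15385 = 11.42307; wedge = subsidy = 148.5.
Welfare loss = ½ × 11.42307 × 148.5 = 848.16.

848.16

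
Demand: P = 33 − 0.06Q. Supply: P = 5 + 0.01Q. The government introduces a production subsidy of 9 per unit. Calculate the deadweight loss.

Competitive equilibrium: 33 − 0.06Q = 5 + 0.01Q → Q* = 400, P* = 9.
The subsidy lowers effective supply by 9: P = 0.01Q − 4.
New quantity: 33 − 0.06Q = 0.01Q − 4 → Q' = 528.5714.
Overproduction ΔQ = 528.5714 − 400 = 128.5714; wedge = subsidy = 9.
Deadweight loss = ½ × 128.5714 × 9 = 578.57.

578.57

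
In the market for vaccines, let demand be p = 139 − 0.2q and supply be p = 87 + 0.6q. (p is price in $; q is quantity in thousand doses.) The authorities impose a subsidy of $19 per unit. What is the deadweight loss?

$225.625 thousand

Competitive equilibrium: 139 − 0.2q = 87 + 0.6q → q* = 65, p* = 126.
The subsidy lowers effective supply by 19: p = 68 + 0.6q.
New quantity: 139 − 0.2q = 68 + 0.6q → q' = 88.75.
Overproduction Δq = 88.75 − 65 = 23.75; wedge = subsidy = 19.
The triangle = ½ × 23.75 × 19 = $225.625 thousand.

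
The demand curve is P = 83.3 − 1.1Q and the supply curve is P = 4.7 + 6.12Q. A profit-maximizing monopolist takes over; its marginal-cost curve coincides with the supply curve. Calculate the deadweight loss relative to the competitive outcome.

7.48

Competitive equilibrium: 83.3 − 1.1Q = 4.7 + 6.12Q → Q* = 10.8864, P* = 71.3249.
Marginal revenue: MR = 83.3 − 2.2Q. Set MR = MC: 83.3 − 2.2Q = 4.7 + 6.12Q → Q_m = 9.4471.
Price P_m = 83.3 − 1.1·9.4471 = 72.9082; MC(Q_m) = 4.7 + 6.12·9.4471 = 62.5163.
Competitive Q* = 10.8864, so ΔQ = 1.4393; wedge = 72.9082 − 62.5163 = 10.3919.
The triangle = ½ × 1.4393 × 10.3919 = 7.48.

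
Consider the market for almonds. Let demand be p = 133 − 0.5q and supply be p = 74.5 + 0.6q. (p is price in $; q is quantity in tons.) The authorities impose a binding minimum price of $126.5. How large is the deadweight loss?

Competitive equilibrium: 133 − 0.5q = 74.5 + 0.6q → q* = 53.1818, p* = 106.4091.
At the floor p = 126.5, quantity demanded = (133 − 126.5)/0.5 = 13.
Sellers' marginal cost at q' = 13: 74.5 + 0.6·13 = 82.3.
Δq = 53.1818 − 13 = 40.1818; wedge = 126.5 − 82.3 = 44.2.
DWL = ½ × 40.1818 × 44.2 = $888.02.

$888.02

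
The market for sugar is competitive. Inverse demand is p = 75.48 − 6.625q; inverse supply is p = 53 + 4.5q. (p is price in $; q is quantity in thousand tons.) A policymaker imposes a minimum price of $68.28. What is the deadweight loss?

Competitive equilibrium: 75.48 − 6.625q = 53 + 4.5q → q* = 2.0207, p* = 62.093.
At the floor p = 68.28, quantity demanded = (75.48 − 68.28)/6.625 = 1.0868.
Sellers' marginal cost at q' = 1.0868: 53 + 4.5·1.0868 = 57.8906.
Δq = 2.0207 − 1.0868 = 0.9339; wedge = 68.28 − 57.8906 = 10.3894.
Welfare loss = ½ × 0.9339 × 10.3894 = $4.85 thousand.

$4.85 thousand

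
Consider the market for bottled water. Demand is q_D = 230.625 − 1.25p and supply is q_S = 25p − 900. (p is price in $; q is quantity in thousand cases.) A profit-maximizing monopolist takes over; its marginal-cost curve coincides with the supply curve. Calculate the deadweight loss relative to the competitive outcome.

$3123.46 thousand

In inverse form: demand p = 184.5 − 0.8q, supply p = 36 + 0.04q.
Competitive equilibrium: 184.5 − 0.8q = 36 + 0.04q → q* = 176.7857, p* = 43.0714.
Marginal revenue: MR = 184.5 − 1.6q. Set MR = MC: 184.5 − 1.6q = 36 + 0.04q → q_m = 90.5488.
Price p_m = 184.5 − 0.8·90.5488 = 112.061; MC(q_m) = 36 + 0.04·90.5488 = 39.622.
Competitive q* = 176.7857, so Δq = 86.2369; wedge = 112.061 − 39.622 = 72.439.
DWL = ½ × 86.2369 × 72.439 = $3123.46 thousand.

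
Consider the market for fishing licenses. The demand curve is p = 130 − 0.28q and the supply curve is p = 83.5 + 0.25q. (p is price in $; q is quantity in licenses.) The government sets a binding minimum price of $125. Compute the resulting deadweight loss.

Competitive equilibrium: 130 − 0.28q = 83.5 + 0.25q → q* = 87.7358, p* = 105.434.
At the floor p = 125, quantity demanded = (130 − 125)/0.28 = 17.8571.
Sellers' marginal cost at q' = 17.8571: 83.5 + 0.25·17.8571 = 87.9643.
Δq = 87.7358 − 17.8571 = 69.8787; wedge = 125 − 87.9643 = 37.0357.
The triangle = ½ × 69.8787 × 37.0357 = $1294.

$1294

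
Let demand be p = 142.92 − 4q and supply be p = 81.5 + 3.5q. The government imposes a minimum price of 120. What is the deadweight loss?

Competitive equilibrium: 142.92 − 4q = 81.5 + 3.5q → q* = 8.1893, p* = 110.1627.
At the floor p = 120, quantity demanded = (142.92 − 120)/4 = 5.73.
Sellers' marginal cost at q' = 5.73: 81.5 + 3.5·5.73 = 101.555.
Δq = 8.1893 − 5.73 = 2.4593; wedge = 120 − 101.555 = 18.445.
DWL = ½ × 2.4593 × 18.445 = 22.68.

22.68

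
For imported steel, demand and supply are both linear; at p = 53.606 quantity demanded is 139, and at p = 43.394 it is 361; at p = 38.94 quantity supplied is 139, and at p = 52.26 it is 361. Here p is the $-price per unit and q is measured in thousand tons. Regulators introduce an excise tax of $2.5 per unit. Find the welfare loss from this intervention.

Demand slope = (43.394 − 53.606)/(361 − 139) = −0.046, so p = 60 − 0.046q.
Supply slope = (52.26 − 38.94)/(361 − 139) = 0.06, so p = 30.6 + 0.06q.
Competitive equilibrium: 60 − 0.046q = 30.6 + 0.06q → q* = 277.3585, p* = 47.2415.
With the tax, the buyer price exceeds the seller price by 2.5: (60 − 0.046q) − (30.6 + 0.06q) = 2.5 → q' = 253.7736.
Δq = 277.3585 − 253.7736 = 23.5849; the wedge equals the tax, 2.5.
DWL = ½ × 23.5849 × 2.5 = $29.48 thousand.

$29.48 thousand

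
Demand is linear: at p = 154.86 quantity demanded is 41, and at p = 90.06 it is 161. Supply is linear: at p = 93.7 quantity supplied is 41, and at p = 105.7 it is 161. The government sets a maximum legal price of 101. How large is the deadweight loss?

Demand slope = (90.06 − 154.86)/(161 − 41) = −0.54, so p = 177 − 0.54q.
Supply slope = (105.7 − 93.7)/(161 − 41) = 0.1, so p = 89.6 + 0.1q.
Competitive equilibrium: 177 − 0.54q = 89.6 + 0.1q → q* = 136.5625, p* = 103.2563.
At the ceiling p = 101, quantity supplied = (101 − 89.6)/0.1 = 114.
Willingness to pay at q' = 114: 177 − 0.54·114 = 115.44.
Δq = 136.5625 − 114 = 22.5625; wedge = 115.44 − 101 = 14.44.
Welfare loss = ½ × 22.5625 × 14.44 = 162.90.

162.90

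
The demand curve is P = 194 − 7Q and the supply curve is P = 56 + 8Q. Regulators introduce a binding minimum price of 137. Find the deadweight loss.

Competitive equilibrium: 194 − 7Q = 56 + 8Q → Q* = 9.2, P* = 129.6.
At the floor P = 137, quantity demanded = (194 − 137)/7 = 8.1429.
Sellers' marginal cost at Q' = 8.1429: 56 + 8·8.1429 = 121.1432.
ΔQ = 9.2 − 8.1429 = 1.0571; wedge = 137 − 121.1432 = 15.8568.
Deadweight loss = ½ × 1.0571 × 15.8568 = 8.38.

8.38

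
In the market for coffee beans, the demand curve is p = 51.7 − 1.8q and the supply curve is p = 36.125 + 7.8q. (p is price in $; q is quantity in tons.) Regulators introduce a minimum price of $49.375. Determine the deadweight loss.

Competitive equilibrium: 51.7 − 1.8q = 36.125 + 7.8q → q* = 1.6224, p* = 48.77969.
At the floor p = 49.375, quantity demanded = (51.7 − 49.375)/1.8 = 1.29167.
Sellers' marginal cost at q' = 1.29167: 36.125 + 7.8·1.29167 = 46.20003.
Δq = 1.6224 − 1.29167 = 0.33073; wedge = 49.375 − 46.20003 = 3.17497.
DWL = ½ × 0.33073 × 3.17497 = $0.53.

$0.53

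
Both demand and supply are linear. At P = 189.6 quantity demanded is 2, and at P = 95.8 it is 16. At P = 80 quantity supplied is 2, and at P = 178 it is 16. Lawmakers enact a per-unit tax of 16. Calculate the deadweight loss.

Demand slope = (95.8 − 189.6)/(16 − 2) = −6.7, so P = 203 − 6.7Q.
Supply slope = (178 − 80)/(16 − 2) = 7, so P = 66 + 7Q.
Competitive equilibrium: 203 − 6.7Q = 66 + 7Q → Q* = 10, P* = 136.
With the tax, the buyer price exceeds the seller price by 16: (203 − 6.7Q) − (66 + 7Q) = 16 → Q' = 8.8321.
ΔQ = 10 − 8.8321 = 1.1679; the wedge equals the tax, 16.
DWL = ½ × 1.1679 × 16 = 9.34.

9.34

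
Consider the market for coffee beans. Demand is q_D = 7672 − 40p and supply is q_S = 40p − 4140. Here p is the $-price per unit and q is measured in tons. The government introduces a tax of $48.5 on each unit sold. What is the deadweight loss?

$23522.50

In inverse form: demand p = 191.8 − 0.025q, supply p = 103.5 + 0.025q.
Competitive equilibrium: 191.8 − 0.025q = 103.5 + 0.025q → q* = 1766, p* = 147.65.
With the tax, the buyer price exceeds the seller price by 48.5: (191.8 − 0.025q) − (103.5 + 0.025q) = 48.5 → q' = 796.
Δq = 1766 − 796 = 970; the wedge equals the tax, 48.5.
The triangle = ½ × 970 × 48.5 = $23522.50.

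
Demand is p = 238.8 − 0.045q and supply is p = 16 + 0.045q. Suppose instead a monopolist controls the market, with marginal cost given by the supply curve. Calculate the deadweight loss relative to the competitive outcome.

Competitive equilibrium: 238.8 − 0.045q = 16 + 0.045q → q* = 2475.555556, p* = 127.4.
Marginal revenue: MR = 238.8 − 0.09q. Set MR = MC: 238.8 − 0.09q = 16 + 0.045q → q_m = 1650.37037.
Price p_m = 238.8 − 0.045·1650.37037 = 164.533333; MC(q_m) = 16 + 0.045·1650.37037 = 90.266667.
Competitive q* = 2475.555556, so Δq = 825.185186; wedge = 164.533333 − 90.266667 = 74.266666.
Deadweight loss = ½ × 825.185186 × 74.266666 = 30641.88.

30641.88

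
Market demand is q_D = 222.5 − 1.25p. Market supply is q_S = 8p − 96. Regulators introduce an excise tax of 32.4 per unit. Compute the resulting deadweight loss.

567.44

In inverse form: demand p = 178 − 0.8q, supply p = 12 + 0.125q.
Competitive equilibrium: 178 − 0.8q = 12 + 0.125q → q* = 179.4595, p* = 34.4324.
With the tax, the buyer price exceeds the seller price by 32.4: (178 − 0.8q) − (12 + 0.125q) = 32.4 → q' = 144.4324.
Δq = 179.4595 − 144.4324 = 35.0271; the wedge equals the tax, 32.4.
DWL = ½ × 35.0271 × 32.4 = 567.44.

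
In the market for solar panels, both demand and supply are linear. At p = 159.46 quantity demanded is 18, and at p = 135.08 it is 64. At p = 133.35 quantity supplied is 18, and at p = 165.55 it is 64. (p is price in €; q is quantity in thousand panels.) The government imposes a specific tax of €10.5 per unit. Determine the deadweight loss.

€44.82 thousand

Demand slope = (135.08 − 159.46)/(64 − 18) = −0.53, so p = 169 − 0.53q.
Supply slope = (165.55 − 133.35)/(64 − 18) = 0.7, so p = 120.75 + 0.7q.
Competitive equilibrium: 169 − 0.53q = 120.75 + 0.7q → q* = 39.2276, p* = 148.2093.
With the tax, the buyer price exceeds the seller price by 10.5: (169 − 0.53q) − (120.75 + 0.7q) = 10.5 → q' = 30.6911.
Δq = 39.2276 − 30.6911 = 8.5365; the wedge equals the tax, 10.5.
Deadweight loss = ½ × 8.5365 × 10.5 = €44.82 thousand.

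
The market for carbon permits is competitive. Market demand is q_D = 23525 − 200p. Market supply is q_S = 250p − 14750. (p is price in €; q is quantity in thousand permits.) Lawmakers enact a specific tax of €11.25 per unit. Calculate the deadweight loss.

€7031.25 thousand

In inverse form: demand p = 117.625 − 0.005q, supply p = 59 + 0.004q.
Competitive equilibrium: 117.625 − 0.005q = 59 + 0.004q → q* = 6513.8889, p* = 85.0556.
With the tax, the buyer price exceeds the seller price by 11.25: (117.625 − 0.005q) − (59 + 0.004q) = 11.25 → q' = 5263.8889.
Δq = 6513.8889 − 5263.8889 = 1250; the wedge equals the tax, 11.25.
Welfare loss = ½ × 1250 × 11.25 = €7031.25 thousand.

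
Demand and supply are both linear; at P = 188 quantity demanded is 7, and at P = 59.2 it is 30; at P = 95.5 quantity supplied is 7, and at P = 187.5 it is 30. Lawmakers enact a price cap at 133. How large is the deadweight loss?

0.33

Demand slope = (59.2 − 188)/(30 − 7) = −5.6, so P = 227.2 − 5.6Q.
Supply slope = (187.5 − 95.5)/(30 − 7) = 4, so P = 67.5 + 4Q.
Competitive equilibrium: 227.2 − 5.6Q = 67.5 + 4Q → Q* = 16.6354, P* = 134.0417.
At the ceiling P = 133, quantity supplied = (133 − 67.5)/4 = 16.375.
Willingness to pay at Q' = 16.375: 227.2 − 5.6·16.375 = 135.5.
ΔQ = 16.6354 − 16.375 = 0.2604; wedge = 135.5 − 133 = 2.5.
DWL = ½ × 0.2604 × 2.5 = 0.33.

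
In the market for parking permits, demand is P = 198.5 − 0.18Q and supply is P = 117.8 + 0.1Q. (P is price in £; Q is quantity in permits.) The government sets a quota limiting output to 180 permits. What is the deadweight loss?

Competitive equilibrium: 198.5 − 0.18Q = 117.8 + 0.1Q → Q* = 288.2143, P* = 146.6214.
At Q = 180: demand price = 198.5 − 0.18·180 = 166.1; supply price = 117.8 + 0.1·180 = 135.8.
ΔQ = 288.2143 − 180 = 108.2143; wedge = 166.1 − 135.8 = 30.3.
The triangle = ½ × 108.2143 × 30.3 = £1639.45.

£1639.45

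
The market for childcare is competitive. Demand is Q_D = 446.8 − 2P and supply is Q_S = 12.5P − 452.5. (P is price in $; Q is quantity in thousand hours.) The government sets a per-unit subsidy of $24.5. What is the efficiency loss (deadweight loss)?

In inverse form: demand P = 223.4 − 0.5Q, supply P = 36.2 + 0.08Q.
Competitive equilibrium: 223.4 − 0.5Q = 36.2 + 0.08Q → Q* = 322.7586, P* = 62.0207.
The subsidy lowers effective supply by 24.5: P = 11.7 + 0.08Q.
New quantity: 223.4 − 0.5Q = 11.7 + 0.08Q → Q' = 365.
Overproduction ΔQ = 365 − 322.7586 = 42.2414; wedge = subsidy = 24.5.
The triangle = ½ × 42.2414 × 24.5 = $517.46 thousand.

$517.46 thousand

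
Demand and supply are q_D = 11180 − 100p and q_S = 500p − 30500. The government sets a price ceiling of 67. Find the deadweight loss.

9126.67

In inverse form: demand p = 111.8 − 0.01q, supply p = 61 + 0.002q.
Competitive equilibrium: 111.8 − 0.01q = 61 + 0.002q → q* = 4233.3333, p* = 69.4667.
At the ceiling p = 67, quantity supplied = (67 − 61)/0.002 = 3000.
Willingness to pay at q' = 3000: 111.8 − 0.01·3000 = 81.8.
Δq = 4233.3333 − 3000 = 1233.3333; wedge = 81.8 − 67 = 14.8.
Deadweight loss = ½ × 1233.3333 × 14.8 = 9126.67.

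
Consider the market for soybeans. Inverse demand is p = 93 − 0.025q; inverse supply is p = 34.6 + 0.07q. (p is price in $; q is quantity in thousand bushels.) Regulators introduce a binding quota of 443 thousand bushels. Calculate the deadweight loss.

Competitive equilibrium: 93 − 0.025q = 34.6 + 0.07q → q* = 614.7368, p* = 77.6316.
At q = 443: demand price = 93 − 0.025·443 = 81.925; supply price = 34.6 + 0.07·443 = 65.61.
Δq = 614.7368 − 443 = 171.7368; wedge = 81.925 − 65.61 = 16.315.
Welfare loss = ½ × 171.7368 × 16.315 = $1400.94 thousand.

$1400.94 thousand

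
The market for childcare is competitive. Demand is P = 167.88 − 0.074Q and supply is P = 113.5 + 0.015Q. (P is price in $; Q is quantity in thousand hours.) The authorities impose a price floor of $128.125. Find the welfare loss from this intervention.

Competitive equilibrium: 167.88 − 0.074Q = 113.5 + 0.015Q → Q* = 611.0112, P* = 122.6652.
At the floor P = 128.125, quantity demanded = (167.88 − 128.125)/0.074 = 537.2297.
Sellers' marginal cost at Q' = 537.2297: 113.5 + 0.015·537.2297 = 121.5584.
ΔQ = 611.0112 − 537.2297 = 73.7815; wedge = 128.125 − 121.5584 = 6.5666.
Welfare loss = ½ × 73.7815 × 6.5666 = $242.25 thousand.

$242.25 thousand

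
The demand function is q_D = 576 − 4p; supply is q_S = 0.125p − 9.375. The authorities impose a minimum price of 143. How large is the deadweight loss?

In inverse form: demand p = 144 − 0.25q, supply p = 75 + 8q.
Competitive equilibrium: 144 − 0.25q = 75 + 8q → q* = 8.36364, p* = 141.90909.
At the floor p = 143, quantity demanded = (144 − 143)/0.25 = 4.
Sellers' marginal cost at q' = 4: 75 + 8·4 = 107.
Δq = 8.36364 − 4 = 4.36364; wedge = 143 − 107 = 36.
DWL = ½ × 4.36364 × 36 = 78.55.

78.55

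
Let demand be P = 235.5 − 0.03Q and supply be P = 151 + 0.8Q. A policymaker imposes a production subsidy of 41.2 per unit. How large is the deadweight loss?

Competitive equilibrium: 235.5 − 0.03Q = 151 + 0.8Q → Q* = 101.80723, P* = 232.44578.
The subsidy lowers effective supply by 41.2: P = 109.8 + 0.8Q.
New quantity: 235.5 − 0.03Q = 109.8 + 0.8Q → Q' = 151.44578.
Overproduction ΔQ = 151.44578 − 101.80723 = 49.63855; wedge = subsidy = 41.2.
Deadweight loss = ½ × 49.63855 × 41.2 = 1022.55.

1022.55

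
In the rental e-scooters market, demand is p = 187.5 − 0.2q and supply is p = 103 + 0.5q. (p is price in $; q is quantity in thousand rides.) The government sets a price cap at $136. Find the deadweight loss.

Competitive equilibrium: 187.5 − 0.2q = 103 + 0.5q → q* = 120.7143, p* = 163.3571.
At the ceiling p = 136, quantity supplied = (136 − 103)/0.5 = 66.
Willingness to pay at q' = 66: 187.5 − 0.2·66 = 174.3.
Δq = 120.7143 − 66 = 54.7143; wedge = 174.3 − 136 = 38.3.
Deadweight loss = ½ × 54.7143 × 38.3 = $1047.78 thousand.

$1047.78 thousand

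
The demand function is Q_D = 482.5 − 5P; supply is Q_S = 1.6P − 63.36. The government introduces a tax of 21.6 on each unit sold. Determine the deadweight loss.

282.76

In inverse form: demand P = 96.5 − 0.2Q, supply P = 39.6 + 0.625Q.
Competitive equilibrium: 96.5 − 0.2Q = 39.6 + 0.625Q → Q* = 68.9697, P* = 82.7061.
With the tax, the buyer price exceeds the seller price by 21.6: (96.5 − 0.2Q) − (39.6 + 0.625Q) = 21.6 → Q' = 42.7879.
ΔQ = 68.9697 − 42.7879 = 26.1818; the wedge equals the tax, 21.6.
The triangle = ½ × 26.1818 × 21.6 = 282.76.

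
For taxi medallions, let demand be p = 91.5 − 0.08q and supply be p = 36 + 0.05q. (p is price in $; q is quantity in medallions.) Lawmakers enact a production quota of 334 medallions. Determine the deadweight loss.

Competitive equilibrium: 91.5 − 0.08q = 36 + 0.05q → q* = 426.9231, p* = 57.3462.
At q = 334: demand price = 91.5 − 0.08·334 = 64.78; supply price = 36 + 0.05·334 = 52.7.
Δq = 426.9231 − 334 = 92.9231; wedge = 64.78 − 52.7 = 12.08.
DWL = ½ × 92.9231 × 12.08 = $561.26.

$561.26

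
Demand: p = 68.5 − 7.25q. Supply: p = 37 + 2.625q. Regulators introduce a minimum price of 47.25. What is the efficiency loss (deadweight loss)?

Competitive equilibrium: 68.5 − 7.25q = 37 + 2.625q → q* = 3.1899, p* = 45.3734.
At the floor p = 47.25, quantity demanded = (68.5 − 47.25)/7.25 = 2.931.
Sellers' marginal cost at q' = 2.931: 37 + 2.625·2.931 = 44.6939.
Δq = 3.1899 − 2.931 = 0.2589; wedge = 47.25 − 44.6939 = 2.5561.
DWL = ½ × 0.2589 × 2.5561 = 0.33.

0.33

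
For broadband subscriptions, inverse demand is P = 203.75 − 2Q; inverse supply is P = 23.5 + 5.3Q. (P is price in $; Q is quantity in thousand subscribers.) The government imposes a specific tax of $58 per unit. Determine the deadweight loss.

$230.41 thousand

Competitive equilibrium: 203.75 − 2Q = 23.5 + 5.3Q → Q* = 24.6918, P* = 154.3664.
With the tax, the buyer price exceeds the seller price by 58: (203.75 − 2Q) − (23.5 + 5.3Q) = 58 → Q' = 16.7466.
ΔQ = 24.6918 − 16.7466 = 7.9452; the wedge equals the tax, 58.
DWL = ½ × 7.9452 × 58 = $230.41 thousand.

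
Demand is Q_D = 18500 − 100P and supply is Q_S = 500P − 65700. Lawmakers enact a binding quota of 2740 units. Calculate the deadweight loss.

In inverse form: demand P = 185 − 0.01Q, supply P = 131.4 + 0.002Q.
Competitive equilibrium: 185 − 0.01Q = 131.4 + 0.002Q → Q* = 4466.6667, P* = 140.3333.
At Q = 2740: demand price = 185 − 0.01·2740 = 157.6; supply price = 131.4 + 0.002·2740 = 136.88.
ΔQ = 4466.6667 − 2740 = 1726.6667; wedge = 157.6 − 136.88 = 20.72.
DWL = ½ × 1726.6667 × 20.72 = 17888.27.

17888.27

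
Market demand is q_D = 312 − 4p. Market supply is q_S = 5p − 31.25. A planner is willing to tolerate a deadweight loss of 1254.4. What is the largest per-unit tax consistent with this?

In inverse form: demand p = 78 − 0.25q, supply p = 6.25 + 0.2q.
Competitive equilibrium: 78 − 0.25q = 6.25 + 0.2q → q* = 159.4444, p* = 38.1389.
A tax t gives Δq = t/0.45 and wedge t, so DWL = t²/0.9.
t²/0.9 = 1254.4 → t² = 1128.96 → t = 33.6.

33.6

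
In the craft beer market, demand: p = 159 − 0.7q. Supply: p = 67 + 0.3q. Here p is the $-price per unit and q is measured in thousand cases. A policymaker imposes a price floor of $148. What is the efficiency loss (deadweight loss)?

$2909.76 thousand

Competitive equilibrium: 159 − 0.7q = 67 + 0.3q → q* = 92, p* = 94.6.
At the floor p = 148, quantity demanded = (159 − 148)/0.7 = 15.714286.
Sellers' marginal cost at q' = 15.714286: 67 + 0.3·15.714286 = 71.714286.
Δq = 92 − 15.714286 = 76.285714; wedge = 148 − 71.714286 = 76.285714.
Welfare loss = ½ × 76.285714 × 76.285714 = $2909.76 thousand.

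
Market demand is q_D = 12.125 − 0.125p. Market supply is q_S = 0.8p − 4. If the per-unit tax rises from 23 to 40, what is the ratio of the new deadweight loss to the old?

3.025

In inverse form: demand p = 97 − 8q, supply p = 5 + 1.25q.
Competitive equilibrium: 97 − 8q = 5 + 1.25q → q* = 9.9459, p* = 17.4324.
For a per-unit tax t: Δq = t/9.25, so DWL = ½·t·(t/9.25) = t²/18.5.
At t = 23: DWL = 28.595. At t = 40: DWL = 86.486.
Ratio = (40/23)² = 3.025.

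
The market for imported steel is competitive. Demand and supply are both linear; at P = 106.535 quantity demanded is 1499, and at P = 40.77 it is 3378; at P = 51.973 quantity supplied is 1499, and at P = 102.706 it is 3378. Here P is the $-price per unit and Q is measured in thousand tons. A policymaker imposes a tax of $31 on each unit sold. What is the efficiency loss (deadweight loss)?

Demand slope = (40.77 − 106.535)/(3378 − 1499) = −0.035, so P = 159 − 0.035Q.
Supply slope = (102.706 − 51.973)/(3378 − 1499) = 0.027, so P = 11.5 + 0.027Q.
Competitive equilibrium: 159 − 0.035Q = 11.5 + 0.027Q → Q* = 2379.0323, P* = 75.7339.
With the tax, the buyer price exceeds the seller price by 31: (159 − 0.035Q) − (11.5 + 0.027Q) = 31 → Q' = 1879.0323.
ΔQ = 2379.0323 − 1879.0323 = 500; the wedge equals the tax, 31.
Deadweight loss = ½ × 500 × 31 = $7750 thousand.

$7750 thousand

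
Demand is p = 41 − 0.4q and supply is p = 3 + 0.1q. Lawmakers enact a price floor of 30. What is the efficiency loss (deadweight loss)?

588.06

Competitive equilibrium: 41 − 0.4q = 3 + 0.1q → q* = 76, p* = 10.6.
At the floor p = 30, quantity demanded = (41 − 30)/0.4 = 27.5.
Sellers' marginal cost at q' = 27.5: 3 + 0.1·27.5 = 5.75.
Δq = 76 − 27.5 = 48.5; wedge = 30 − 5.75 = 24.25.
The triangle = ½ × 48.5 × 24.25 = 588.06.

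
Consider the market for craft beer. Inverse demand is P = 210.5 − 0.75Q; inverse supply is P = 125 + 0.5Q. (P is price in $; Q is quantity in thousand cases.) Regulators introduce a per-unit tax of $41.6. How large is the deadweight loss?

$692.224 thousand

Competitive equilibrium: 210.5 − 0.75Q = 125 + 0.5Q → Q* = 68.4, P* = 159.2.
With the tax, the buyer price exceeds the seller price by 41.6: (210.5 − 0.75Q) − (125 + 0.5Q) = 41.6 → Q' = 35.12.
ΔQ = 68.4 − 35.12 = 33.28; the wedge equals the tax, 41.6.
The triangle = ½ × 33.28 × 41.6 = $692.224 thousand.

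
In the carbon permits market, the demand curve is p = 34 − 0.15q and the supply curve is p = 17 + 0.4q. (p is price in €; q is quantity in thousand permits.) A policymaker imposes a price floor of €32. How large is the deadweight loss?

Competitive equilibrium: 34 − 0.15q = 17 + 0.4q → q* = 30.9091, p* = 29.3636.
At the floor p = 32, quantity demanded = (34 − 32)/0.15 = 13.3333.
Sellers' marginal cost at q' = 13.3333: 17 + 0.4·13.3333 = 22.3333.
Δq = 30.9091 − 13.3333 = 17.5758; wedge = 32 − 22.3333 = 9.6667.
Welfare loss = ½ × 17.5758 × 9.6667 = €84.95 thousand.

€84.95 thousand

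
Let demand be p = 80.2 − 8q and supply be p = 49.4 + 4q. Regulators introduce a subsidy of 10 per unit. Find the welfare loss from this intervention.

4.17

Competitive equilibrium: 80.2 − 8q = 49.4 + 4q → q* = 2.5667, p* = 59.6667.
The subsidy lowers effective supply by 10: p = 39.4 + 4q.
New quantity: 80.2 − 8q = 39.4 + 4q → q' = 3.4.
Overproduction Δq = 3.4 − 2.5667 = 0.8333; wedge = subsidy = 10.
The triangle = ½ × 0.8333 × 10 = 4.17.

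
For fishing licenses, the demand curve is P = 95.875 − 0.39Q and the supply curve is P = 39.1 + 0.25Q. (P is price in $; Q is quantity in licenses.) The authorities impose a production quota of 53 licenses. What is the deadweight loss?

$408.09

Competitive equilibrium: 95.875 − 0.39Q = 39.1 + 0.25Q → Q* = 88.7109, P* = 61.2777.
At Q = 53: demand price = 95.875 − 0.39·53 = 75.205; supply price = 39.1 + 0.25·53 = 52.35.
ΔQ = 88.7109 − 53 = 35.7109; wedge = 75.205 − 52.35 = 22.855.
Welfare loss = ½ × 35.7109 × 22.855 = $408.09.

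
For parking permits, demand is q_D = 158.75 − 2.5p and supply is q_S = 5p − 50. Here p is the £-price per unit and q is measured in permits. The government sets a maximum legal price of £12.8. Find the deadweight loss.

£1695.01

In inverse form: demand p = 63.5 − 0.4q, supply p = 10 + 0.2q.
Competitive equilibrium: 63.5 − 0.4q = 10 + 0.2q → q* = 89.1667, p* = 27.8333.
At the ceiling p = 12.8, quantity supplied = (12.8 − 10)/0.2 = 14.
Willingness to pay at q' = 14: 63.5 − 0.4·14 = 57.9.
Δq = 89.1667 − 14 = 75.1667; wedge = 57.9 − 12.8 = 45.1.
DWL = ½ × 75.1667 × 45.1 = £1695.01.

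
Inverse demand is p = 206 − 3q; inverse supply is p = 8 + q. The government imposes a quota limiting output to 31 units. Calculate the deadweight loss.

Competitive equilibrium: 206 − 3q = 8 + q → q* = 49.5, p* = 57.5.
At q = 31: demand price = 206 − 3·31 = 113; supply price = 8 + 1·31 = 39.
Δq = 49.5 − 31 = 18.5; wedge = 113 − 39 = 74.
Welfare loss = ½ × 18.5 × 74 = 684.50.

684.50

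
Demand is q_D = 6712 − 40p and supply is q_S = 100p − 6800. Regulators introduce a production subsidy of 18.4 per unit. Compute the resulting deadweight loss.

4836.57

In inverse form: demand p = 167.8 − 0.025q, supply p = 68 + 0.01q.
Competitive equilibrium: 167.8 − 0.025q = 68 + 0.01q → q* = 2851.4286, p* = 96.5143.
The subsidy lowers effective supply by 18.4: p = 49.6 + 0.01q.
New quantity: 167.8 − 0.025q = 49.6 + 0.01q → q' = 3377.1429.
Overproduction Δq = 3377.1429 − 2851.4286 = 525.7143; wedge = subsidy = 18.4.
The triangle = ½ × 525.7143 × 18.4 = 4836.57.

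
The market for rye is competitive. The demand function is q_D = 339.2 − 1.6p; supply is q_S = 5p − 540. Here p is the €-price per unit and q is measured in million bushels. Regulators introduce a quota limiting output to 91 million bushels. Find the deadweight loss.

In inverse form: demand p = 212 − 0.625q, supply p = 108 + 0.2q.
Competitive equilibrium: 212 − 0.625q = 108 + 0.2q → q* = 126.0606, p* = 133.2121.
At q = 91: demand price = 212 − 0.625·91 = 155.125; supply price = 108 + 0.2·91 = 126.2.
Δq = 126.0606 − 91 = 35.0606; wedge = 155.125 − 126.2 = 28.925.
Welfare loss = ½ × 35.0606 × 28.925 = €507.06 million.

€507.06 million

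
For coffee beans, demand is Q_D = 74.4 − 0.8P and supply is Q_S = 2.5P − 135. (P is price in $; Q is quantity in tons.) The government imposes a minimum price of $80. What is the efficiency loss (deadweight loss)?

In inverse form: demand P = 93 − 1.25Q, supply P = 54 + 0.4Q.
Competitive equilibrium: 93 − 1.25Q = 54 + 0.4Q → Q* = 23.6364, P* = 63.4545.
At the floor P = 80, quantity demanded = (93 − 80)/1.25 = 10.4.
Sellers' marginal cost at Q' = 10.4: 54 + 0.4·10.4 = 58.16.
ΔQ = 23.6364 − 10.4 = 13.2364; wedge = 80 − 58.16 = 21.84.
Deadweight loss = ½ × 13.2364 × 21.84 = $144.54.

$144.54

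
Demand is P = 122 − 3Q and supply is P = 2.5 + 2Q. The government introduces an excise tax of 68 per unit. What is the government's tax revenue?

Competitive equilibrium: 122 − 3Q = 2.5 + 2Q → Q* = 23.9, P* = 50.3.
With the tax, the buyer price exceeds the seller price by 68: (122 − 3Q) − (2.5 + 2Q) = 68 → Q' = 10.3.
Tax revenue = 68 × 10.3 = 700.40.

700.40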